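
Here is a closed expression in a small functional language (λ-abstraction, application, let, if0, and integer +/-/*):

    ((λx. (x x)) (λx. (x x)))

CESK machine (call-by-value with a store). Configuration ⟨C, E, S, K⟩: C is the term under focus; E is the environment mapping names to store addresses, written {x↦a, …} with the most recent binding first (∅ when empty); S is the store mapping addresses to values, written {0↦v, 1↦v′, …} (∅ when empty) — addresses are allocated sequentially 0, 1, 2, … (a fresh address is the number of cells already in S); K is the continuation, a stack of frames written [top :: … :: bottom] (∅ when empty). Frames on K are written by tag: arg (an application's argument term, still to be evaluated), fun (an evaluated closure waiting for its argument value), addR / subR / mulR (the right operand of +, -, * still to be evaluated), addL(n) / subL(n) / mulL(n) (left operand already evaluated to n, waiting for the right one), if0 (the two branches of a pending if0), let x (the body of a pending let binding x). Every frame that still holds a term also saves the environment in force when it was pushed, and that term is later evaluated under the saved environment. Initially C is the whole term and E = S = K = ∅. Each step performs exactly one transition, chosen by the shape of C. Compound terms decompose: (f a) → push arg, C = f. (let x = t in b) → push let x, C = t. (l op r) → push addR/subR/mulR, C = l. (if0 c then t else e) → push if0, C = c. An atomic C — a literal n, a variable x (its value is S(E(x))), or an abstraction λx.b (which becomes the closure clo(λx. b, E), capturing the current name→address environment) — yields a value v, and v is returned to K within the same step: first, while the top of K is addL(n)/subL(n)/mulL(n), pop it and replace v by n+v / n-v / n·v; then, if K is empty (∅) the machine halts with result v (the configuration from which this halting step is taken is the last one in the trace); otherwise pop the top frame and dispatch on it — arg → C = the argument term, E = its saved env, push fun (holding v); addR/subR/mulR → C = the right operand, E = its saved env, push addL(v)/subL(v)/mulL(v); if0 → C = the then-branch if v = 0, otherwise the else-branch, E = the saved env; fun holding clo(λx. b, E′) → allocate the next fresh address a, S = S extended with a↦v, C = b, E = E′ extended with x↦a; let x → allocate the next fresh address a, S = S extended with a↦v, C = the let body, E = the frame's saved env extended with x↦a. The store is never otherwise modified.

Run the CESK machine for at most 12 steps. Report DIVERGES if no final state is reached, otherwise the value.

step 0: <C=((λx. (x x)) (λx. (x x))), E=∅, S=∅, K=∅>
step 1: <C=(λx. (x x)), E=∅, S=∅, K=[arg]>
step 2: <C=(λx. (x x)), E=∅, S=∅, K=[fun]>
step 3: <C=(x x), E={x↦0}, S={0↦clo(λx. (x x), ∅)}, K=∅>
step 4: <C=x, E={x↦0}, S={0↦clo(λx. (x x), ∅)}, K=[arg]>
step 5: <C=x, E={x↦0}, S={0↦clo(λx. (x x), ∅)}, K=[fun]>
step 6: <C=(x x), E={x↦1}, S={0↦clo(λx. (x x), ∅), 1↦clo(λx. (x x), ∅)}, K=∅>
step 7: <C=x, E={x↦1}, S={0↦clo(λx. (x x), ∅), 1↦clo(λx. (x x), ∅)}, K=[arg]>
step 8: <C=x, E={x↦1}, S={0↦clo(λx. (x x), ∅), 1↦clo(λx. (x x), ∅)}, K=[fun]>
step 9: <C=(x x), E={x↦2}, S={0↦clo(λx. (x x), ∅), 1↦clo(λx. (x x), ∅), 2↦clo(λx. (x x), ∅)}, K=∅>
step 10: <C=x, E={x↦2}, S={0↦clo(λx. (x x), ∅), 1↦clo(λx. (x x), ∅), 2↦clo(λx. (x x), ∅)}, K=[arg]>
step 11: <C=x, E={x↦2}, S={0↦clo(λx. (x x), ∅), 1↦clo(λx. (x x), ∅), 2↦clo(λx. (x x), ∅)}, K=[fun]>
step 12: <C=(x x), E={x↦3}, S={0↦clo(λx. (x x), ∅), 1↦clo(λx. (x x), ∅), 2↦clo(λx. (x x), ∅), 3↦clo(λx. (x x), ∅)}, K=∅>
→ 12 transitions taken and the configuration is still not final: no result within 12 steps

Answer: DIVERGES (no final state within 12 steps)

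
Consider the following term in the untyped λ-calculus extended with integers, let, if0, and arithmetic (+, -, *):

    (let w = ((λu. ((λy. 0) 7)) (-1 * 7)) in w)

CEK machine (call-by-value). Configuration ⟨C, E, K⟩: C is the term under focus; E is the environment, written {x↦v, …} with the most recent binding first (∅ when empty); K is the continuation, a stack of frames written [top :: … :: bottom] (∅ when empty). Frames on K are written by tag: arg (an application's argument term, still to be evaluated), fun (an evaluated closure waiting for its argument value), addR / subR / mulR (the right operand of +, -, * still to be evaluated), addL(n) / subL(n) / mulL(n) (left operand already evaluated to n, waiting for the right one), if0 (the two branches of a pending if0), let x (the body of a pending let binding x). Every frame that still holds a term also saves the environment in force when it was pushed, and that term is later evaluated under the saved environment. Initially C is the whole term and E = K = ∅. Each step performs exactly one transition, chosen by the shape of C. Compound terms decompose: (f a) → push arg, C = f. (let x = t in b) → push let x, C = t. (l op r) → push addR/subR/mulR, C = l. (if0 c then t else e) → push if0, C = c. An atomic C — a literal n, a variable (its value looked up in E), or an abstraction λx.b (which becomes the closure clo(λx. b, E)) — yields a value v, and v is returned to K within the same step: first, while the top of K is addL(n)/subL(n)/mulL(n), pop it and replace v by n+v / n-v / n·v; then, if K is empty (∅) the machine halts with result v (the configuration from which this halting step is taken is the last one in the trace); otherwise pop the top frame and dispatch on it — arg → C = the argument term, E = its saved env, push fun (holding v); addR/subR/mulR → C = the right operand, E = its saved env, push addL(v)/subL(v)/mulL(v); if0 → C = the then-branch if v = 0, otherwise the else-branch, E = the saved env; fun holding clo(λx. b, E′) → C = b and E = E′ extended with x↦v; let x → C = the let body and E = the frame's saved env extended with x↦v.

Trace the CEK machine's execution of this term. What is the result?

[0] <C=(let w = ((λu. ((λy. 0) 7)) (-1 * 7)) in w), E=∅, K=∅>
[1] <C=((λu. ((λy. 0) 7)) (-1 * 7)), E=∅, K=[let w]>
[2] <C=(λu. ((λy. 0) 7)), E=∅, K=[arg :: let w]>
[3] <C=(-1 * 7), E=∅, K=[fun :: let w]>
[4] <C=-1, E=∅, K=[mulR :: fun :: let w]>
[5] <C=7, E=∅, K=[mulL(-1) :: fun :: let w]>
[6] <C=((λy. 0) 7), E={u↦-7}, K=[let w]>
[7] <C=(λy. 0), E={u↦-7}, K=[arg :: let w]>
[8] <C=7, E={u↦-7}, K=[fun :: let w]>
[9] <C=0, E={y↦7, u↦-7}, K=[let w]>
[10] <C=w, E={w↦0}, K=∅>
→ final value 0

Answer: 0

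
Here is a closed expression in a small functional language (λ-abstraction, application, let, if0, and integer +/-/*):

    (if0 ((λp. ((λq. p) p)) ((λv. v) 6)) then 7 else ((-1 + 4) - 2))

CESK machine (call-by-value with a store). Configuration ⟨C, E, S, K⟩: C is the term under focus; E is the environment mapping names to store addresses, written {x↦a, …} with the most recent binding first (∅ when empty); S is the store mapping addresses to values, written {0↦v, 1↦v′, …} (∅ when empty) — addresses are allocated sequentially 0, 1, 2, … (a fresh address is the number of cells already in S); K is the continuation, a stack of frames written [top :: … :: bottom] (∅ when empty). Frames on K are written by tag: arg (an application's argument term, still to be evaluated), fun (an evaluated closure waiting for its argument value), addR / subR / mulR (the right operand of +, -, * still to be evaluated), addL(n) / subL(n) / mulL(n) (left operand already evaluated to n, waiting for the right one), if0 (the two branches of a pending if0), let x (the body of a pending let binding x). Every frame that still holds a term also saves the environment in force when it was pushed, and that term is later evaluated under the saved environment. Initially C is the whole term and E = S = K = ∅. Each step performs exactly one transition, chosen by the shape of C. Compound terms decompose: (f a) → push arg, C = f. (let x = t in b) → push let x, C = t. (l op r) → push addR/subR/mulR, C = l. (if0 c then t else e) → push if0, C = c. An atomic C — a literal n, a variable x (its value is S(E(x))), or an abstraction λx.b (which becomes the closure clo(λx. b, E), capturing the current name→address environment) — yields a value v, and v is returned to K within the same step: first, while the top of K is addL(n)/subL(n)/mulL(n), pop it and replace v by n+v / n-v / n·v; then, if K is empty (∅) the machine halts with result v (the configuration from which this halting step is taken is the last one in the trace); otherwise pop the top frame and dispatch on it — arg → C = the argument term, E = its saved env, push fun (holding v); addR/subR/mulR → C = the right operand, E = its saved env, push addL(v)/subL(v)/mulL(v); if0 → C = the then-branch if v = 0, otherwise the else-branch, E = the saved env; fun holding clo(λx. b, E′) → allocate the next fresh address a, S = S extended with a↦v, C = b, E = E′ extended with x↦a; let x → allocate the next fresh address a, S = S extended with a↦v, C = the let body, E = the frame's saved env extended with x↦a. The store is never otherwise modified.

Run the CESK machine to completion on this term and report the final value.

Answer: 1

Machine steps:
step 0: ⟨C=(if0 ((λp. ((λq. p) p)) ((λv. v) 6)) then 7 else ((-1 + 4) - 2)); E=∅; S=∅; K=∅⟩
step 1: ⟨C=((λp. ((λq. p) p)) ((λv. v) 6)); E=∅; S=∅; K=[if0]⟩
step 2: ⟨C=(λp. ((λq. p) p)); E=∅; S=∅; K=[arg :: if0]⟩
step 3: ⟨C=((λv. v) 6); E=∅; S=∅; K=[fun :: if0]⟩
step 4: ⟨C=(λv. v); E=∅; S=∅; K=[arg :: fun :: if0]⟩
step 5: ⟨C=6; E=∅; S=∅; K=[fun :: fun :: if0]⟩
step 6: ⟨C=v; E={v↦0}; S={0↦6}; K=[fun :: if0]⟩
step 7: ⟨C=((λq. p) p); E={p↦1}; S={0↦6, 1↦6}; K=[if0]⟩
step 8: ⟨C=(λq. p); E={p↦1}; S={0↦6, 1↦6}; K=[arg :: if0]⟩
step 9: ⟨C=p; E={p↦1}; S={0↦6, 1↦6}; K=[fun :: if0]⟩
step 10: ⟨C=p; E={q↦2, p↦1}; S={0↦6, 1↦6, 2↦6}; K=[if0]⟩
step 11: ⟨C=((-1 + 4) - 2); E=∅; S={0↦6, 1↦6, 2↦6}; K=∅⟩
step 12: ⟨C=(-1 + 4); E=∅; S={0↦6, 1↦6, 2↦6}; K=[subR]⟩
step 13: ⟨C=-1; E=∅; S={0↦6, 1↦6, 2↦6}; K=[addR :: subR]⟩
step 14: ⟨C=4; E=∅; S={0↦6, 1↦6, 2↦6}; K=[addL(-1) :: subR]⟩
step 15: ⟨C=2; E=∅; S={0↦6, 1↦6, 2↦6}; K=[subL(3)]⟩
→ final value 1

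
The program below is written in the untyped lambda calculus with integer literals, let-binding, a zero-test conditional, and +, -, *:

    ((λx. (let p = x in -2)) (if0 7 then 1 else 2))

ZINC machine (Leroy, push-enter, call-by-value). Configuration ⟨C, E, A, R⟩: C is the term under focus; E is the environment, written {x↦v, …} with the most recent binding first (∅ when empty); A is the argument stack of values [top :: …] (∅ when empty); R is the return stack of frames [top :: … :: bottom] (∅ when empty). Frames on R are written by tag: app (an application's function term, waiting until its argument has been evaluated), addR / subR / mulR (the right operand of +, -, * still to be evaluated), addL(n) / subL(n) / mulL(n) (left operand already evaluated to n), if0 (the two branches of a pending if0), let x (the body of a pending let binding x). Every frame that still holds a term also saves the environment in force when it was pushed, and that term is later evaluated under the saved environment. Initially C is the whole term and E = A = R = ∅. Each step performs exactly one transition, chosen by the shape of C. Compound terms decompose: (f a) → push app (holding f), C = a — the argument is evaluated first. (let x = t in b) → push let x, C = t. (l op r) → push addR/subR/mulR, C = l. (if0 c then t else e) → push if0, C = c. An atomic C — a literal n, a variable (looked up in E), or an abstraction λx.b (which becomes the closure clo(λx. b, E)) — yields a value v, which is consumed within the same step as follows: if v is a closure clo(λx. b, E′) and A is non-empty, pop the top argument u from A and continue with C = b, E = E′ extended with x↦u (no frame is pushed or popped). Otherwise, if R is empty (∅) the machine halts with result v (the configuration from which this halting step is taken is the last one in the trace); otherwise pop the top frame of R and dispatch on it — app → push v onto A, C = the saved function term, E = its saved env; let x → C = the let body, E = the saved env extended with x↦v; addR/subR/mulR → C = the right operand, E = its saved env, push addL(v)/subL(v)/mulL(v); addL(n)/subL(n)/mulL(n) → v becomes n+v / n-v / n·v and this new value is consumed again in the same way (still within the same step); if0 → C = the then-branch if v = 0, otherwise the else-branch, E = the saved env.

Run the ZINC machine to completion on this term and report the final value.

Answer: -2

Machine steps:
[0] ⟨C=((λx. (let p = x in -2)) (if0 7 then 1 else 2)); E=∅; A=∅; R=∅⟩
[1] ⟨C=(if0 7 then 1 else 2); E=∅; A=∅; R=[app]⟩
[2] ⟨C=7; E=∅; A=∅; R=[if0 :: app]⟩
[3] ⟨C=2; E=∅; A=∅; R=[app]⟩
[4] ⟨C=(λx. (let p = x in -2)); E=∅; A=[2]; R=∅⟩
[5] ⟨C=(let p = x in -2); E={x↦2}; A=∅; R=∅⟩
[6] ⟨C=x; E={x↦2}; A=∅; R=[let p]⟩
[7] ⟨C=-2; E={p↦2, x↦2}; A=∅; R=∅⟩
→ final value -2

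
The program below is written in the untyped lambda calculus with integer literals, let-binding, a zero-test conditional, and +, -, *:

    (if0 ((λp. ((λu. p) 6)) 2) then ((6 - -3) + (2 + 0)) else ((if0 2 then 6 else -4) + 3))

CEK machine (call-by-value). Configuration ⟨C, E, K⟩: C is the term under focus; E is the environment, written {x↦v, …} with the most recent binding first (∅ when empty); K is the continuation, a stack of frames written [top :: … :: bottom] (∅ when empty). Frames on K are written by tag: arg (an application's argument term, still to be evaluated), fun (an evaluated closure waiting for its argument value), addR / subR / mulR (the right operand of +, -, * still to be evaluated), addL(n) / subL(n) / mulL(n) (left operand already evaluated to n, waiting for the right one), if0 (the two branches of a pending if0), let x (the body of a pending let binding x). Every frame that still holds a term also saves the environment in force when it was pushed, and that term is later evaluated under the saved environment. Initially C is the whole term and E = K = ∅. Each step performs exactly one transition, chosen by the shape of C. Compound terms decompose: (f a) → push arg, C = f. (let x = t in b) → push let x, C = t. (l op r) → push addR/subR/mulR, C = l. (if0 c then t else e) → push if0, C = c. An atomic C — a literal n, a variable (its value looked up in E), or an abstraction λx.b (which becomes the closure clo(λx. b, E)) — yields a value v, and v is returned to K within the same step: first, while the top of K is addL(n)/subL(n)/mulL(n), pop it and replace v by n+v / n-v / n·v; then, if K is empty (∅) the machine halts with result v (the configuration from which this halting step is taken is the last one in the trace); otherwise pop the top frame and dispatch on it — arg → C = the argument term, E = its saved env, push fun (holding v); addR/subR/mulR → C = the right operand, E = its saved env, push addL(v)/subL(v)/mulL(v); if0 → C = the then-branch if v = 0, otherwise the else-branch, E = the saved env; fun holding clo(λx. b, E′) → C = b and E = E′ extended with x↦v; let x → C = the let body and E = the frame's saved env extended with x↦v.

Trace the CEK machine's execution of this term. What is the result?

Answer: -1

Derivation:
step 0: [C=(if0 ((λp. ((λu. p) 6)) 2) then ((6 - -3) + (2 + 0)) else ((if0 2 then 6 else -4) + 3)) | E=∅ | K=∅]
step 1: [C=((λp. ((λu. p) 6)) 2) | E=∅ | K=[if0]]
step 2: [C=(λp. ((λu. p) 6)) | E=∅ | K=[arg :: if0]]
step 3: [C=2 | E=∅ | K=[fun :: if0]]
step 4: [C=((λu. p) 6) | E={p↦2} | K=[if0]]
step 5: [C=(λu. p) | E={p↦2} | K=[arg :: if0]]
step 6: [C=6 | E={p↦2} | K=[fun :: if0]]
step 7: [C=p | E={u↦6, p↦2} | K=[if0]]
step 8: [C=((if0 2 then 6 else -4) + 3) | E=∅ | K=∅]
step 9: [C=(if0 2 then 6 else -4) | E=∅ | K=[addR]]
step 10: [C=2 | E=∅ | K=[if0 :: addR]]
step 11: [C=-4 | E=∅ | K=[addR]]
step 12: [C=3 | E=∅ | K=[addL(-4)]]
→ final value -1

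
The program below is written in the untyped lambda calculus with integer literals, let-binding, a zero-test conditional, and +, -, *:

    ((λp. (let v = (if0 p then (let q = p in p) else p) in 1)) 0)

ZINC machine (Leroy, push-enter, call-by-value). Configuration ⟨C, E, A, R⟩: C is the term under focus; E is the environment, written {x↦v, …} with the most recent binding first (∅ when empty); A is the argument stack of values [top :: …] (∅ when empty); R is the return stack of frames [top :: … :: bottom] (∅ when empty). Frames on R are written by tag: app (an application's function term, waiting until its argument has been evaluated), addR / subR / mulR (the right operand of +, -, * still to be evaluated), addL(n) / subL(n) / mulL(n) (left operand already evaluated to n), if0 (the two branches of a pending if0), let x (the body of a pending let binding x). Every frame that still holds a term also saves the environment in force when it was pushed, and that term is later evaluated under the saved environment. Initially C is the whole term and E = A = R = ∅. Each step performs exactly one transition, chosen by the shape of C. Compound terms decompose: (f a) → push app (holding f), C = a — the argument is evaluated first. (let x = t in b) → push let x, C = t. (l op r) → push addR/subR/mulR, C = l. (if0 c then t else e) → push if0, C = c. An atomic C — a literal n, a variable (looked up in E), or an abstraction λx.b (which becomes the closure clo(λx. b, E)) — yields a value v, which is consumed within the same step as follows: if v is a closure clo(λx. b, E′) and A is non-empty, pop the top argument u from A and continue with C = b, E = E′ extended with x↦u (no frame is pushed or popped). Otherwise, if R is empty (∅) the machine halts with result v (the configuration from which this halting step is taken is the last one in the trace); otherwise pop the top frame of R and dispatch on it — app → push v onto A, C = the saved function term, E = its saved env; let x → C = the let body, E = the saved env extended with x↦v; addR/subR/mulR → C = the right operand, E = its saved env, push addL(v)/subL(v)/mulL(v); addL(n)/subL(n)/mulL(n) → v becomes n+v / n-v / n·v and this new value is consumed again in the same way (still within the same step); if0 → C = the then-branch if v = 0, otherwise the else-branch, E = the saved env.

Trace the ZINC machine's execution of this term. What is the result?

Answer: 1

Machine steps:
step 0: <C=((λp. (let v = (if0 p then (let q = p in p) else p) in 1)) 0), E=∅, A=∅, R=∅>
step 1: <C=0, E=∅, A=∅, R=[app]>
step 2: <C=(λp. (let v = (if0 p then (let q = p in p) else p) in 1)), E=∅, A=[0], R=∅>
step 3: <C=(let v = (if0 p then (let q = p in p) else p) in 1), E={p↦0}, A=∅, R=∅>
step 4: <C=(if0 p then (let q = p in p) else p), E={p↦0}, A=∅, R=[let v]>
step 5: <C=p, E={p↦0}, A=∅, R=[if0 :: let v]>
step 6: <C=(let q = p in p), E={p↦0}, A=∅, R=[let v]>
step 7: <C=p, E={p↦0}, A=∅, R=[let q :: let v]>
step 8: <C=p, E={q↦0, p↦0}, A=∅, R=[let v]>
step 9: <C=1, E={v↦0, p↦0}, A=∅, R=∅>
→ final value 1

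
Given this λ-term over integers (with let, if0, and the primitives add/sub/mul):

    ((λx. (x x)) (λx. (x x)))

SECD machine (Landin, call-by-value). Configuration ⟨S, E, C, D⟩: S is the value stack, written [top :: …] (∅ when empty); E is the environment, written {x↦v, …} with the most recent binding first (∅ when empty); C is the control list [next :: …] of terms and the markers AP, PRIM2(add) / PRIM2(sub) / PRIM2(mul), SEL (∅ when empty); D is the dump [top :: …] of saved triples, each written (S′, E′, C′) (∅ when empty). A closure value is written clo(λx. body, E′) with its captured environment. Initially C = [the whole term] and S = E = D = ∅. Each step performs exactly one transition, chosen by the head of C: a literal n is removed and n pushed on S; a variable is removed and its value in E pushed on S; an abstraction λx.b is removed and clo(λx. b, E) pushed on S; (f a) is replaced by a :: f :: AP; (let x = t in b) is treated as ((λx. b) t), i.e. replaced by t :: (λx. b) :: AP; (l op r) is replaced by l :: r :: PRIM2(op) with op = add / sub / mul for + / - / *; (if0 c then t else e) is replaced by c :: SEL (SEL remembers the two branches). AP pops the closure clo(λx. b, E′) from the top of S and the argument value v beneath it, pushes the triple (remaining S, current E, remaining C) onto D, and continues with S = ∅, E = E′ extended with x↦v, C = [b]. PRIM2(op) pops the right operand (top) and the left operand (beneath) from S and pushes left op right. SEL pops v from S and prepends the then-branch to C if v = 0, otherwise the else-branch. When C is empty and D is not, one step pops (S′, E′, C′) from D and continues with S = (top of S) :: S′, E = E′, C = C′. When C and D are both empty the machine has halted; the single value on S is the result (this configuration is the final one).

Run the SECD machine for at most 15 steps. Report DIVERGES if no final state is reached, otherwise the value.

t=0: ⟨S=∅; E=∅; C=[((λx. (x x)) (λx. (x x)))]; D=∅⟩
t=1: ⟨S=∅; E=∅; C=[(λx. (x x)) :: (λx. (x x)) :: AP]; D=∅⟩
t=2: ⟨S=[clo(λx. (x x), ∅)]; E=∅; C=[(λx. (x x)) :: AP]; D=∅⟩
t=3: ⟨S=[clo(λx. (x x), ∅) :: clo(λx. (x x), ∅)]; E=∅; C=[AP]; D=∅⟩
t=4: ⟨S=∅; E={x↦clo(λx. (x x), ∅)}; C=[(x x)]; D=[(∅, ∅, ∅)]⟩
t=5: ⟨S=∅; E={x↦clo(λx. (x x), ∅)}; C=[x :: x :: AP]; D=[(∅, ∅, ∅)]⟩
t=6: ⟨S=[clo(λx. (x x), ∅)]; E={x↦clo(λx. (x x), ∅)}; C=[x :: AP]; D=[(∅, ∅, ∅)]⟩
t=7: ⟨S=[clo(λx. (x x), ∅) :: clo(λx. (x x), ∅)]; E={x↦clo(λx. (x x), ∅)}; C=[AP]; D=[(∅, ∅, ∅)]⟩
t=8: ⟨S=∅; E={x↦clo(λx. (x x), ∅)}; C=[(x x)]; D=[(∅, {x↦clo(λx. (x x), ∅)}, ∅) :: (∅, ∅, ∅)]⟩
t=9: ⟨S=∅; E={x↦clo(λx. (x x), ∅)}; C=[x :: x :: AP]; D=[(∅, {x↦clo(λx. (x x), ∅)}, ∅) :: (∅, ∅, ∅)]⟩
t=10: ⟨S=[clo(λx. (x x), ∅)]; E={x↦clo(λx. (x x), ∅)}; C=[x :: AP]; D=[(∅, {x↦clo(λx. (x x), ∅)}, ∅) :: (∅, ∅, ∅)]⟩
t=11: ⟨S=[clo(λx. (x x), ∅) :: clo(λx. (x x), ∅)]; E={x↦clo(λx. (x x), ∅)}; C=[AP]; D=[(∅, {x↦clo(λx. (x x), ∅)}, ∅) :: (∅, ∅, ∅)]⟩
t=12: ⟨S=∅; E={x↦clo(λx. (x x), ∅)}; C=[(x x)]; D=[(∅, {x↦clo(λx. (x x), ∅)}, ∅) :: (∅, {x↦clo(λx. (x x), ∅)}, ∅) :: (∅, ∅, ∅)]⟩
t=13: ⟨S=∅; E={x↦clo(λx. (x x), ∅)}; C=[x :: x :: AP]; D=[(∅, {x↦clo(λx. (x x), ∅)}, ∅) :: (∅, {x↦clo(λx. (x x), ∅)}, ∅) :: (∅, ∅, ∅)]⟩
t=14: ⟨S=[clo(λx. (x x), ∅)]; E={x↦clo(λx. (x x), ∅)}; C=[x :: AP]; D=[(∅, {x↦clo(λx. (x x), ∅)}, ∅) :: (∅, {x↦clo(λx. (x x), ∅)}, ∅) :: (∅, ∅, ∅)]⟩
t=15: ⟨S=[clo(λx. (x x), ∅) :: clo(λx. (x x), ∅)]; E={x↦clo(λx. (x x), ∅)}; C=[AP]; D=[(∅, {x↦clo(λx. (x x), ∅)}, ∅) :: (∅, {x↦clo(λx. (x x), ∅)}, ∅) :: (∅, ∅, ∅)]⟩
→ 15 transitions taken and the configuration is still not final: no result within 15 steps

Answer: DIVERGES (no final state within 15 steps)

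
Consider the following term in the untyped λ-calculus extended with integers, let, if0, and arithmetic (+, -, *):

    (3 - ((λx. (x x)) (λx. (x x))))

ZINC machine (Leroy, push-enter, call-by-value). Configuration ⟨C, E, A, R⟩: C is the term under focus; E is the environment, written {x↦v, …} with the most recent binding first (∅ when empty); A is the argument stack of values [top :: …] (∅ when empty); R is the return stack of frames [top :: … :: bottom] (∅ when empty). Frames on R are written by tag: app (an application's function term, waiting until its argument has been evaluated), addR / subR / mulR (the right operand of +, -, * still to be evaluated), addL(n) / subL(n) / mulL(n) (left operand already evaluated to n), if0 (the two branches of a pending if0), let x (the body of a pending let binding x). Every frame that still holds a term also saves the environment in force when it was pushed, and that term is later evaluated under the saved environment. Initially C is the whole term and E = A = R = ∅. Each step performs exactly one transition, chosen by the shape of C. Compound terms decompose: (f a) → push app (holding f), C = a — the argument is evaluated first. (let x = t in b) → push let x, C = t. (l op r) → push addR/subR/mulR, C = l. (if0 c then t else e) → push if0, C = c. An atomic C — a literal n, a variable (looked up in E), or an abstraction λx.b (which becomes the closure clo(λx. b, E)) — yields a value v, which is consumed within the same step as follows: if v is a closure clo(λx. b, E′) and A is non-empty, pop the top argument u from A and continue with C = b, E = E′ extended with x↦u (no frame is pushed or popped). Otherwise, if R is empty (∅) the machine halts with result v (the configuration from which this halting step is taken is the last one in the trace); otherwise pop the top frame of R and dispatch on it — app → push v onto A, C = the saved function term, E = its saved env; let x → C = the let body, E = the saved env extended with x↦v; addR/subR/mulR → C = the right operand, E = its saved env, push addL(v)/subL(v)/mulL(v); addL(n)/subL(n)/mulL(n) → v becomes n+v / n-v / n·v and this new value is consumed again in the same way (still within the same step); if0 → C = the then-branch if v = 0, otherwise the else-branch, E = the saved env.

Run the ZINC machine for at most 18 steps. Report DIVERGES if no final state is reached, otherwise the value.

step 0: <C=(3 - ((λx. (x x)) (λx. (x x)))), E=∅, A=∅, R=∅>
step 1: <C=3, E=∅, A=∅, R=[subR]>
step 2: <C=((λx. (x x)) (λx. (x x))), E=∅, A=∅, R=[subL(3)]>
step 3: <C=(λx. (x x)), E=∅, A=∅, R=[app :: subL(3)]>
step 4: <C=(λx. (x x)), E=∅, A=[clo(λx. (x x), ∅)], R=[subL(3)]>
step 5: <C=(x x), E={x↦clo(λx. (x x), ∅)}, A=∅, R=[subL(3)]>
step 6: <C=x, E={x↦clo(λx. (x x), ∅)}, A=∅, R=[app :: subL(3)]>
step 7: <C=x, E={x↦clo(λx. (x x), ∅)}, A=[clo(λx. (x x), ∅)], R=[subL(3)]>
… configuration repeats with period 3 (steps 5–7 recur indefinitely) …

Answer: DIVERGES (no final state within 18 steps)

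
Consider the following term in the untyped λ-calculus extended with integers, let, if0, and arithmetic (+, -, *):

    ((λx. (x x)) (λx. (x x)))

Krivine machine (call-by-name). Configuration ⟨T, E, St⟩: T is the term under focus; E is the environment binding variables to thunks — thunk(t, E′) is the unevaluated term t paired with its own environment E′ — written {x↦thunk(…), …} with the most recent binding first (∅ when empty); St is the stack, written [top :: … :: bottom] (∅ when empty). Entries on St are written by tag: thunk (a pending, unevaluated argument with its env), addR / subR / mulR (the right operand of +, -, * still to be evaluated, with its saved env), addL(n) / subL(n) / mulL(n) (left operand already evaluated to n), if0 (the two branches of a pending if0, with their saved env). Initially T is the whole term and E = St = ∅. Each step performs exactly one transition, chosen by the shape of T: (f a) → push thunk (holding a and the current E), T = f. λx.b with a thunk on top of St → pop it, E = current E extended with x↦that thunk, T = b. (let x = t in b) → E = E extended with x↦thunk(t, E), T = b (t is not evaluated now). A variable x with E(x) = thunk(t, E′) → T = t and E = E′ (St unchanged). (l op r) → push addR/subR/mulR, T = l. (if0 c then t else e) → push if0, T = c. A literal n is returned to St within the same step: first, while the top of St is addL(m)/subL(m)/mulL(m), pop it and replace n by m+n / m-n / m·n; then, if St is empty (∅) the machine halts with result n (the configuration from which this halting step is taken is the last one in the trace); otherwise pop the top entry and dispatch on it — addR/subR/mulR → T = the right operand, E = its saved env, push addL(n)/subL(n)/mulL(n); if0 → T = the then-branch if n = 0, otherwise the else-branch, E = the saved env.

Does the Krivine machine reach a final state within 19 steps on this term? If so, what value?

t=0: <T=((λx. (x x)) (λx. (x x))), E=∅, St=∅>
t=1: <T=(λx. (x x)), E=∅, St=[thunk]>
t=2: <T=(x x), E={x↦thunk((λx. (x x)), ∅)}, St=∅>
t=3: <T=x, E={x↦thunk((λx. (x x)), ∅)}, St=[thunk]>
t=4: <T=(λx. (x x)), E=∅, St=[thunk]>
t=5: <T=(x x), E={x↦thunk(x, {x↦thunk((λx. (x x)), ∅)})}, St=∅>
t=6: <T=x, E={x↦thunk(x, {x↦thunk((λx. (x x)), ∅)})}, St=[thunk]>
t=7: <T=x, E={x↦thunk((λx. (x x)), ∅)}, St=[thunk]>
t=8: <T=(λx. (x x)), E=∅, St=[thunk]>
t=9: <T=(x x), E={x↦thunk(x, {x↦thunk(x, {x↦thunk((λx. (x x)), ∅)})})}, St=∅>
t=10: <T=x, E={x↦thunk(x, {x↦thunk(x, {x↦thunk((λx. (x x)), ∅)})})}, St=[thunk]>
t=11: <T=x, E={x↦thunk(x, {x↦thunk((λx. (x x)), ∅)})}, St=[thunk]>
t=12: <T=x, E={x↦thunk((λx. (x x)), ∅)}, St=[thunk]>
t=13: <T=(λx. (x x)), E=∅, St=[thunk]>
t=14: <T=(x x), E={x↦thunk(x, {x↦thunk(x, {x↦thunk(x, {x↦thunk((λx. (x x)), ∅)})})})}, St=∅>
t=15: <T=x, E={x↦thunk(x, {x↦thunk(x, {x↦thunk(x, {x↦thunk((λx. (x x)), ∅)})})})}, St=[thunk]>
t=16: <T=x, E={x↦thunk(x, {x↦thunk(x, {x↦thunk((λx. (x x)), ∅)})})}, St=[thunk]>
t=17: <T=x, E={x↦thunk(x, {x↦thunk((λx. (x x)), ∅)})}, St=[thunk]>
t=18: <T=x, E={x↦thunk((λx. (x x)), ∅)}, St=[thunk]>
t=19: <T=(λx. (x x)), E=∅, St=[thunk]>
→ 19 transitions taken and the configuration is still not final: no result within 19 steps

Answer: DIVERGES (no final state within 19 steps)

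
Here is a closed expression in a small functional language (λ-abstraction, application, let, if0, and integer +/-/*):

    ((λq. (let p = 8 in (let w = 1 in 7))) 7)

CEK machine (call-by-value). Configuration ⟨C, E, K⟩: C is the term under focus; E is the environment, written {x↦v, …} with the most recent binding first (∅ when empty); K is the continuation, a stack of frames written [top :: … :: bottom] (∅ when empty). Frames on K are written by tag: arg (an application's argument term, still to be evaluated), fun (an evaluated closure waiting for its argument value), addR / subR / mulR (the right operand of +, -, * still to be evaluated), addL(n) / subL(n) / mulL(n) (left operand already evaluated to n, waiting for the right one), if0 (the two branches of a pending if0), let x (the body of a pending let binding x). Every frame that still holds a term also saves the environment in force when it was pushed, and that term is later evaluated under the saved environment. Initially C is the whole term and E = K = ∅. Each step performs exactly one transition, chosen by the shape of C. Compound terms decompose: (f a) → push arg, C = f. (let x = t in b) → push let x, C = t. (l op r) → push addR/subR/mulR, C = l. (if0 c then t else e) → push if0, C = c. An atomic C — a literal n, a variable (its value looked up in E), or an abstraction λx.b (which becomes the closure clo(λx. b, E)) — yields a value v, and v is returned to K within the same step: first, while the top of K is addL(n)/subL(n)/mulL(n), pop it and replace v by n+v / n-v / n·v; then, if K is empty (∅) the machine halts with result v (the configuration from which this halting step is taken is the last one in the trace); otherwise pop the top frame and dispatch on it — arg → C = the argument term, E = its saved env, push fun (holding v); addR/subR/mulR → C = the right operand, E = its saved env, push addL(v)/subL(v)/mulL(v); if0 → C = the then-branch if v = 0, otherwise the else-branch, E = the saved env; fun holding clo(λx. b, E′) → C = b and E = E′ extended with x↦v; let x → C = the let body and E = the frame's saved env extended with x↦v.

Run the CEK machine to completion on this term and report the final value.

Answer: 7

Machine steps:
t=0: ⟨C=((λq. (let p = 8 in (let w = 1 in 7))) 7); E=∅; K=∅⟩
t=1: ⟨C=(λq. (let p = 8 in (let w = 1 in 7))); E=∅; K=[arg]⟩
t=2: ⟨C=7; E=∅; K=[fun]⟩
t=3: ⟨C=(let p = 8 in (let w = 1 in 7)); E={q↦7}; K=∅⟩
t=4: ⟨C=8; E={q↦7}; K=[let p]⟩
t=5: ⟨C=(let w = 1 in 7); E={p↦8, q↦7}; K=∅⟩
t=6: ⟨C=1; E={p↦8, q↦7}; K=[let w]⟩
t=7: ⟨C=7; E={w↦1, p↦8, q↦7}; K=∅⟩
→ final value 7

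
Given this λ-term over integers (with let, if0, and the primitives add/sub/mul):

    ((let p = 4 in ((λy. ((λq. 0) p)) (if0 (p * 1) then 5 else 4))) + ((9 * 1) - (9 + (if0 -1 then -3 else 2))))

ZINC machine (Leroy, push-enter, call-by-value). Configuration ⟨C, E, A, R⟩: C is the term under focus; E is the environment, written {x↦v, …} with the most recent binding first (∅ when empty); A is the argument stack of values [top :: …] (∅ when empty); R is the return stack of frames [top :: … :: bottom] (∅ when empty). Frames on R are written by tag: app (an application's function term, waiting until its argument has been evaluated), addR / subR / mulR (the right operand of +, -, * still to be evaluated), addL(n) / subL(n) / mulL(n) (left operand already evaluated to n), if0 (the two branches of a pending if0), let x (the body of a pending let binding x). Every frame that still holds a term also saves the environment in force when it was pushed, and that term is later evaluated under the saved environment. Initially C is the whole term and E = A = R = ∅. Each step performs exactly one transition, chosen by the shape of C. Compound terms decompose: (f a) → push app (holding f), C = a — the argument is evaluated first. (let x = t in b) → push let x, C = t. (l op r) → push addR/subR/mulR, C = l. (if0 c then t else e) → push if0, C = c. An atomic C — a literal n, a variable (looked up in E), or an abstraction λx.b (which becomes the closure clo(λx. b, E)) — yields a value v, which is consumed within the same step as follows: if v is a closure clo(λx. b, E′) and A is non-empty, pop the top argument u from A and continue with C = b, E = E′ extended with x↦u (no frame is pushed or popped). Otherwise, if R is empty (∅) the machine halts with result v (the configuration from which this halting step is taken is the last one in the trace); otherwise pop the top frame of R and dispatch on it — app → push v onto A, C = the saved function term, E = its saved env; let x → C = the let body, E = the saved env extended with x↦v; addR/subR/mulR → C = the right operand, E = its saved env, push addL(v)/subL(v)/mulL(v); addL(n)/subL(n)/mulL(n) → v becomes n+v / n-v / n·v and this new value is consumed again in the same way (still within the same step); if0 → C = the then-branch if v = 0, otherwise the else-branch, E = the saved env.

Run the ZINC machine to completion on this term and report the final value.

Answer: -2

Machine steps:
step 0: <C=((let p = 4 in ((λy. ((λq. 0) p)) (if0 (p * 1) then 5 else 4))) + ((9 * 1) - (9 + (if0 -1 then -3 else 2)))), E=∅, A=∅, R=∅>
step 1: <C=(let p = 4 in ((λy. ((λq. 0) p)) (if0 (p * 1) then 5 else 4))), E=∅, A=∅, R=[addR]>
step 2: <C=4, E=∅, A=∅, R=[let p :: addR]>
step 3: <C=((λy. ((λq. 0) p)) (if0 (p * 1) then 5 else 4)), E={p↦4}, A=∅, R=[addR]>
step 4: <C=(if0 (p * 1) then 5 else 4), E={p↦4}, A=∅, R=[app :: addR]>
step 5: <C=(p * 1), E={p↦4}, A=∅, R=[if0 :: app :: addR]>
step 6: <C=p, E={p↦4}, A=∅, R=[mulR :: if0 :: app :: addR]>
step 7: <C=1, E={p↦4}, A=∅, R=[mulL(4) :: if0 :: app :: addR]>
step 8: <C=4, E={p↦4}, A=∅, R=[app :: addR]>
step 9: <C=(λy. ((λq. 0) p)), E={p↦4}, A=[4], R=[addR]>
step 10: <C=((λq. 0) p), E={y↦4, p↦4}, A=∅, R=[addR]>
step 11: <C=p, E={y↦4, p↦4}, A=∅, R=[app :: addR]>
step 12: <C=(λq. 0), E={y↦4, p↦4}, A=[4], R=[addR]>
step 13: <C=0, E={q↦4, y↦4, p↦4}, A=∅, R=[addR]>
step 14: <C=((9 * 1) - (9 + (if0 -1 then -3 else 2))), E=∅, A=∅, R=[addL(0)]>
step 15: <C=(9 * 1), E=∅, A=∅, R=[subR :: addL(0)]>
step 16: <C=9, E=∅, A=∅, R=[mulR :: subR :: addL(0)]>
step 17: <C=1, E=∅, A=∅, R=[mulL(9) :: subR :: addL(0)]>
step 18: <C=(9 + (if0 -1 then -3 else 2)), E=∅, A=∅, R=[subL(9) :: addL(0)]>
step 19: <C=9, E=∅, A=∅, R=[addR :: subL(9) :: addL(0)]>
step 20: <C=(if0 -1 then -3 else 2), E=∅, A=∅, R=[addL(9) :: subL(9) :: addL(0)]>
step 21: <C=-1, E=∅, A=∅, R=[if0 :: addL(9) :: subL(9) :: addL(0)]>
step 22: <C=2, E=∅, A=∅, R=[addL(9) :: subL(9) :: addL(0)]>
→ final value -2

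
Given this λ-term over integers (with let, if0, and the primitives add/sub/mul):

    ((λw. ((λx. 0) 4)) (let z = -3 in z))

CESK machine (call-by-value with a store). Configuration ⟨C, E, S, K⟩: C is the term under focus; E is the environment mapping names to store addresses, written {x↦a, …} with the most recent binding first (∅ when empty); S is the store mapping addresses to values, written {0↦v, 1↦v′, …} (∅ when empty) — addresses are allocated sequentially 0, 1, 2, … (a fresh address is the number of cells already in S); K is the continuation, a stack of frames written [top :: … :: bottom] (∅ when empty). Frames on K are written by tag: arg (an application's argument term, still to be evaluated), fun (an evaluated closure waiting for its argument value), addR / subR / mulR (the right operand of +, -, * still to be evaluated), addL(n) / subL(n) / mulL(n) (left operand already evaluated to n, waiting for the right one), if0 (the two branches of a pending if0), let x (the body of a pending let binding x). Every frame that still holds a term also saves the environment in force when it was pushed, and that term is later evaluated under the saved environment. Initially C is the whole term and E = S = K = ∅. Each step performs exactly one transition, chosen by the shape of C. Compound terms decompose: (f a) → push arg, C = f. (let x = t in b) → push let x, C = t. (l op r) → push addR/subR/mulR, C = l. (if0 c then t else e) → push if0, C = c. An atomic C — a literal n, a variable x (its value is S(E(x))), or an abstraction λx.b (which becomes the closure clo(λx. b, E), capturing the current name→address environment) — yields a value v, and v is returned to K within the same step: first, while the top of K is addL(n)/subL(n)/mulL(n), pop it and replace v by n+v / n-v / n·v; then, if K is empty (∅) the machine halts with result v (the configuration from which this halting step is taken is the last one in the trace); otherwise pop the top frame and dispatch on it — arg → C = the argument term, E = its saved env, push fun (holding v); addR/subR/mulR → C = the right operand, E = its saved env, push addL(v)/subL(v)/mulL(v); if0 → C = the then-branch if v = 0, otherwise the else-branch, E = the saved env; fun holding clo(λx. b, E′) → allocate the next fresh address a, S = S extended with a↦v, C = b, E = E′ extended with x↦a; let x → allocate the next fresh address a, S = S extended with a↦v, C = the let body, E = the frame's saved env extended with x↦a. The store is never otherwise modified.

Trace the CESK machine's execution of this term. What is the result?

Answer: 0

Machine steps:
[0] ⟨C=((λw. ((λx. 0) 4)) (let z = -3 in z)); E=∅; S=∅; K=∅⟩
[1] ⟨C=(λw. ((λx. 0) 4)); E=∅; S=∅; K=[arg]⟩
[2] ⟨C=(let z = -3 in z); E=∅; S=∅; K=[fun]⟩
[3] ⟨C=-3; E=∅; S=∅; K=[let z :: fun]⟩
[4] ⟨C=z; E={z↦0}; S={0↦-3}; K=[fun]⟩
[5] ⟨C=((λx. 0) 4); E={w↦1}; S={0↦-3, 1↦-3}; K=∅⟩
[6] ⟨C=(λx. 0); E={w↦1}; S={0↦-3, 1↦-3}; K=[arg]⟩
[7] ⟨C=4; E={w↦1}; S={0↦-3, 1↦-3}; K=[fun]⟩
[8] ⟨C=0; E={x↦2, w↦1}; S={0↦-3, 1↦-3, 2↦4}; K=∅⟩
→ final value 0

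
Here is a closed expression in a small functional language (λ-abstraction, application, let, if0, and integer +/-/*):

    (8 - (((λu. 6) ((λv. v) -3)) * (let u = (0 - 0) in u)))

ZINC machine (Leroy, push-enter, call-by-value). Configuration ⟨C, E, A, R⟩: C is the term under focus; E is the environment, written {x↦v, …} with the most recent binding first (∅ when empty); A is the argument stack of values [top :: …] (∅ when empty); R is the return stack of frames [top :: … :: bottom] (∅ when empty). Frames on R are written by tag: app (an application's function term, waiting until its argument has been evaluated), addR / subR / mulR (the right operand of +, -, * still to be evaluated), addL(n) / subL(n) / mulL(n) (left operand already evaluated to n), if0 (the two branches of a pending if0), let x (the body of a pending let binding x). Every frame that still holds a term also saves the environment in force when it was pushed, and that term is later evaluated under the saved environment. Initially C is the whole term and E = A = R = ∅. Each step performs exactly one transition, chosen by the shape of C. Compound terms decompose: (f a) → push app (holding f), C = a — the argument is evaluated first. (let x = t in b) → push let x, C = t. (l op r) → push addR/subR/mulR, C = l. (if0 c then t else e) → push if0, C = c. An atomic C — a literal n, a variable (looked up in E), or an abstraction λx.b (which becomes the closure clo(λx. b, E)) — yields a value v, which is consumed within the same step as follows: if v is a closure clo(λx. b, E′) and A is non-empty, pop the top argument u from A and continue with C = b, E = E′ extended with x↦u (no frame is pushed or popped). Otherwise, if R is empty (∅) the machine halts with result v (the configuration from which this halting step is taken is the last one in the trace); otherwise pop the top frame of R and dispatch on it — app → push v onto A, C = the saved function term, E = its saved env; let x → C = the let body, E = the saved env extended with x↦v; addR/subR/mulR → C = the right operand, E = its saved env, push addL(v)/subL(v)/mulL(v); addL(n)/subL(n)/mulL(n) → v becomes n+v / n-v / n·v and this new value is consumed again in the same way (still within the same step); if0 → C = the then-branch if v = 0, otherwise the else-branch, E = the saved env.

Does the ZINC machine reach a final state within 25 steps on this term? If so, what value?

Answer: 8

Execution trace:
step 0: ⟨C=(8 - (((λu. 6) ((λv. v) -3)) * (let u = (0 - 0) in u))); E=∅; A=∅; R=∅⟩
step 1: ⟨C=8; E=∅; A=∅; R=[subR]⟩
step 2: ⟨C=(((λu. 6) ((λv. v) -3)) * (let u = (0 - 0) in u)); E=∅; A=∅; R=[subL(8)]⟩
step 3: ⟨C=((λu. 6) ((λv. v) -3)); E=∅; A=∅; R=[mulR :: subL(8)]⟩
step 4: ⟨C=((λv. v) -3); E=∅; A=∅; R=[app :: mulR :: subL(8)]⟩
step 5: ⟨C=-3; E=∅; A=∅; R=[app :: app :: mulR :: subL(8)]⟩
step 6: ⟨C=(λv. v); E=∅; A=[-3]; R=[app :: mulR :: subL(8)]⟩
step 7: ⟨C=v; E={v↦-3}; A=∅; R=[app :: mulR :: subL(8)]⟩
step 8: ⟨C=(λu. 6); E=∅; A=[-3]; R=[mulR :: subL(8)]⟩
step 9: ⟨C=6; E={u↦-3}; A=∅; R=[mulR :: subL(8)]⟩
step 10: ⟨C=(let u = (0 - 0) in u); E=∅; A=∅; R=[mulL(6) :: subL(8)]⟩
step 11: ⟨C=(0 - 0); E=∅; A=∅; R=[let u :: mulL(6) :: subL(8)]⟩
step 12: ⟨C=0; E=∅; A=∅; R=[subR :: let u :: mulL(6) :: subL(8)]⟩
step 13: ⟨C=0; E=∅; A=∅; R=[subL(0) :: let u :: mulL(6) :: subL(8)]⟩
step 14: ⟨C=u; E={u↦0}; A=∅; R=[mulL(6) :: subL(8)]⟩
→ final value 8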